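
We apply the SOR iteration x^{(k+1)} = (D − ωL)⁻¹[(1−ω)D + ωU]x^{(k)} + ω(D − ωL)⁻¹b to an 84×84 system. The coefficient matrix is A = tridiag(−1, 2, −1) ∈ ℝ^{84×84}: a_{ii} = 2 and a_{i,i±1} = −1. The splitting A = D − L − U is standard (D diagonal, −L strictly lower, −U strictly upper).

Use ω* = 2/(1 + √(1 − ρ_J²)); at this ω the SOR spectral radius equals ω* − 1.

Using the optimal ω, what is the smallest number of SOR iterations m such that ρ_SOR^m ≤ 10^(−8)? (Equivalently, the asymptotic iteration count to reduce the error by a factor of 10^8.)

m = 250

½·tridiag(1,0,1) at n=84: λ_k = cos(kπ/85); max |λ| at k=1 ⇒ ρ_J = cos(π/85) ≈ 0.9993171.
√(1−ρ_J²) = |sin(π/85)| = 0.0369515
ω* = 2/(1+0.0369515) = 1.9287305
At ω = 1.9287305 every |λ(B_ω)| = ω−1, so ρ_SOR = 0.9287305.
(0.9287305)^m ≤ 10^{−8}  ⇒  m·ln(0.9287305) ≤ −8·ln10  ⇒  m ≥ 249.141  ⇒  m = 250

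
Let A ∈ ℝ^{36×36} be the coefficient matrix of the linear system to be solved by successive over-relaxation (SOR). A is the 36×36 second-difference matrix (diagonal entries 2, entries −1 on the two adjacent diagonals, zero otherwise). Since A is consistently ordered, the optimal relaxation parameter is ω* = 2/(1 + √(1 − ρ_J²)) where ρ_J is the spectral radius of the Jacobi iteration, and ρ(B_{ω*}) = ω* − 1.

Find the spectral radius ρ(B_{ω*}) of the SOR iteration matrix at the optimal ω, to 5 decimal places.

ρ_SOR = 0.84365

[ρ_J] n=36: ρ(B_J) = cos(π/(n+1)) = cos(π/37) = 0.99640.
√(1−ρ_J²) = |sin(π/37)| = 0.084806
Young: ω* = 2/(1+√(1−ρ_J²)) = 2/(1+0.084806) = 2/1.084806 = 1.84365.
ρ_SOR = ω* − 1 = 1.84365 − 1 = 0.84365.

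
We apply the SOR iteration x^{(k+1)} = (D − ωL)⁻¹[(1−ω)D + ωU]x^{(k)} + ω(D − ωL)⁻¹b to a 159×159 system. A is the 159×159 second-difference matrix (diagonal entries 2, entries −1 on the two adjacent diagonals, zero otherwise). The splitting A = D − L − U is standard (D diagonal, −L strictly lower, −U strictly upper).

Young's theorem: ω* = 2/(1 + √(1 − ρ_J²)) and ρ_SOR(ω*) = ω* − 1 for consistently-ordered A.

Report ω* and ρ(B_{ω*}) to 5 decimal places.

ω* = 1.96149, ρ_SOR = 0.96149

spectrum of D⁻¹(L+U) = {cos(kπ/160) : 1≤k≤159}; ρ_J = cos(π/160) = 0.99981.
root = sin(π/160) = 0.019634  (since 1−cos² = sin²).
ω* = 2/(1+0.019634) = 1.96149
ρ_SOR = ω* − 1 = 1.96149 − 1 = 0.96149.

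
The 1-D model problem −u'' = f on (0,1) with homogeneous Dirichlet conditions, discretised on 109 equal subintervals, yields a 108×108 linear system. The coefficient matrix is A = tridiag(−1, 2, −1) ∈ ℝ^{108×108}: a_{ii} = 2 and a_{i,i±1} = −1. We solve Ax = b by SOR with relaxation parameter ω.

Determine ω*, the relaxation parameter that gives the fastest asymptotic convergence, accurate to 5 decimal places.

ω* = 1.94398

B_J for the 108×108 system has eigenvalues cos(kπ/109); ρ_J = cos(π/109) = 0.99958.
root = sin(π/109) = 0.028818  (since 1−cos² = sin²).
Young: ω* = 2/(1+√(1−ρ_J²)) = 2/(1+0.028818) = 2/1.028818 = 1.94398.
At ω = 1.94398 every |λ(B_ω)| = ω−1, so ρ_SOR = 0.94398.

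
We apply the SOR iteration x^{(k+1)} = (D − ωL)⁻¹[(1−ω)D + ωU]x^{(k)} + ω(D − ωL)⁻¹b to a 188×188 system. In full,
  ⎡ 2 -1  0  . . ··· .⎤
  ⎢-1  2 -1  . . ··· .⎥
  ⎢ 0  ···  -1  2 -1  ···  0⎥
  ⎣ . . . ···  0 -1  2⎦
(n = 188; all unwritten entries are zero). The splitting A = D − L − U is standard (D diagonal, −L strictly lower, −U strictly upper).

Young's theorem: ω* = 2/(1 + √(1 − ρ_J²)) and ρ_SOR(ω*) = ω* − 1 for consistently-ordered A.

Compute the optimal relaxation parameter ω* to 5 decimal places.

[ρ_J] n=188: ρ(B_J) = cos(π/(n+1)) = cos(π/189) = 0.99986.
root = sin(π/189) = 0.016621  (since 1−cos² = sin²).
ω* = 2 / (1 + 0.016621) = 2 / 1.016621 ≈ 1.96730.
ρ(B_{ω*}) = ω*−1 = 0.96730

ω* = 1.96730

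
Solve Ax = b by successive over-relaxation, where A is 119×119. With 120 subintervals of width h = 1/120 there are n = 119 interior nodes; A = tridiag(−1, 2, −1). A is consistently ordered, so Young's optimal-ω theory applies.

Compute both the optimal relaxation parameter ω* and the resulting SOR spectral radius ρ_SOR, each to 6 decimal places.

ω* = 1.948982, ρ_SOR = 0.948982

½·tridiag(1,0,1) at n=119: λ_k = cos(kπ/120); max |λ| at k=1 ⇒ ρ_J = cos(π/120) ≈ 0.999657.
√(1 − cos²(π/120)) = sin(π/120) ≈ 0.0261769.
ω* = 2/(1 + 0.0261769) = 2/1.0261769 = 1.948982.
and ρ(B_{ω*}) = 1.948982 − 1 = 0.948982.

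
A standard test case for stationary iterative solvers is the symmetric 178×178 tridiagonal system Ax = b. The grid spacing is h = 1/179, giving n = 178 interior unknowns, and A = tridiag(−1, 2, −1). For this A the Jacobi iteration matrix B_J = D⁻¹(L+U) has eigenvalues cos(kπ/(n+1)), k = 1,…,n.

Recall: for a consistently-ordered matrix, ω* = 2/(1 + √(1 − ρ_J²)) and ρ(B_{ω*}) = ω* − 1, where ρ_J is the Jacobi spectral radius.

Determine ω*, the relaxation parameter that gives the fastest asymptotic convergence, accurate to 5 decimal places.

ρ_J = max_k |cos(kπ/179)| = cos(π/179) = 0.99985
1 − cos²(π/179) = sin²(π/179) ⇒ √(1−ρ_J²) = sin(π/179) = 0.017550.
Then 2/(1+√(1−ρ_J²)) = 2/(1+0.017550); ω* = 2/1.017550 = 1.96551.
ρ_SOR = ω* − 1 ≈ 0.96551.

ω* = 1.96551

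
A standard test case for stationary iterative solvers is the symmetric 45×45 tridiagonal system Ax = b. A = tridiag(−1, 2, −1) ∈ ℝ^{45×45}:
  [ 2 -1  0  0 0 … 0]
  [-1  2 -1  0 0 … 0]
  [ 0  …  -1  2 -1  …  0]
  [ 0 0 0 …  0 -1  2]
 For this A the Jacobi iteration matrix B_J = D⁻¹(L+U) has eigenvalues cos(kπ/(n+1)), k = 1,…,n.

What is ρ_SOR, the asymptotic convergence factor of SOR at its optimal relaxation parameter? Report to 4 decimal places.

With n=45, ρ(Jacobi) = cos(π/46) = 0.9977.
√(1 − cos²(π/46)) = sin(π/46) ≈ 0.06824.
So ω* = 2/1.06824 = 1.8722 (Young).
At ω = 1.8722 every |λ(B_ω)| = ω−1, so ρ_SOR = 0.8722.

ρ_SOR = 0.8722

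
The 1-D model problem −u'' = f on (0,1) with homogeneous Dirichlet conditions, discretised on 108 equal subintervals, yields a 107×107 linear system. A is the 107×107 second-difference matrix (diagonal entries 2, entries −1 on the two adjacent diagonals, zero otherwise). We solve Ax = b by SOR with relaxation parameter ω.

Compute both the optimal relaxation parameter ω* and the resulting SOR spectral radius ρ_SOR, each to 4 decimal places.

n=107: λ(B_J) = 1 − λ(A)/2 = cos(kπ/108); k=1 gives ρ_J = 0.9996.
root = sin(π/108) = 0.02908  (since 1−cos² = sin²).
ω* = 2/(1+0.02908) = 1.9435
ρ_SOR = ω* − 1 ≈ 0.9435.

ω* = 1.9435, ρ_SOR = 0.9435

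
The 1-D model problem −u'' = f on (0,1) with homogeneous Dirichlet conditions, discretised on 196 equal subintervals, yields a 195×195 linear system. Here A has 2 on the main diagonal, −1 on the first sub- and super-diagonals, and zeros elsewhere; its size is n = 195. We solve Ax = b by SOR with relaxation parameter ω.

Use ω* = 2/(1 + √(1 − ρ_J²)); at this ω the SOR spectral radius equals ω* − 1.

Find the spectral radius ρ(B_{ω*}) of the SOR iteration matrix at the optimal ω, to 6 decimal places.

ρ_SOR = 0.968450

n=195: λ(B_J) = 1 − λ(A)/2 = cos(kπ/196); k=1 gives ρ_J = 0.999872.
√(1−ρ_J²) = |sin(π/196)| = 0.0160278
ω* = 2/(1 + 0.0160278) = 2/1.0160278 = 1.968450.
ρ_SOR = ω* − 1 ≈ 0.968450.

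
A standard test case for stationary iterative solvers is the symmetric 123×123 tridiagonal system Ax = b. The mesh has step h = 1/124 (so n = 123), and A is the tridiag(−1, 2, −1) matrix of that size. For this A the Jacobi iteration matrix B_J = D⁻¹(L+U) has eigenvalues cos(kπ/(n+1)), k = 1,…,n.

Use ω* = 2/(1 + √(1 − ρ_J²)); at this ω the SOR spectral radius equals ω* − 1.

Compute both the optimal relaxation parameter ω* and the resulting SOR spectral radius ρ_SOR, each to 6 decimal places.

spectrum of D⁻¹(L+U) = {cos(kπ/124) : 1≤k≤123}; ρ_J = cos(π/124) = 0.999679.
√(1 − cos²(π/124)) = sin(π/124) ≈ 0.0253327.
So ω* = 2/1.0253327 = 1.950586 (Young).
At ω = 1.950586 every |λ(B_ω)| = ω−1, so ρ_SOR = 0.950586.

ω* = 1.950586, ρ_SOR = 0.950586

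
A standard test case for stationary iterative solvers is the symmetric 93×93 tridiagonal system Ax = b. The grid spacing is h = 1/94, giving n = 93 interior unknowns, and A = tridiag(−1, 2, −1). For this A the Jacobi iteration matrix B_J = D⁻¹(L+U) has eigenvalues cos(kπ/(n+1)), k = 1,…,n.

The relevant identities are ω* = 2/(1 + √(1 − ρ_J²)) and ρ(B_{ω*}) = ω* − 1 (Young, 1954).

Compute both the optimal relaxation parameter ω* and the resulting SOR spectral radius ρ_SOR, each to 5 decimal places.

ω* = 1.93533, ρ_SOR = 0.93533

ρ_J = max_k |cos(kπ/94)| = cos(π/94) = 0.99944
root = sin(π/94) = 0.033415  (since 1−cos² = sin²).
Then 2/(1+√(1−ρ_J²)) = 2/(1+0.033415); ω* = 2/1.033415 = 1.93533.
ρ(B_{ω*}) = ω*−1 = 0.93533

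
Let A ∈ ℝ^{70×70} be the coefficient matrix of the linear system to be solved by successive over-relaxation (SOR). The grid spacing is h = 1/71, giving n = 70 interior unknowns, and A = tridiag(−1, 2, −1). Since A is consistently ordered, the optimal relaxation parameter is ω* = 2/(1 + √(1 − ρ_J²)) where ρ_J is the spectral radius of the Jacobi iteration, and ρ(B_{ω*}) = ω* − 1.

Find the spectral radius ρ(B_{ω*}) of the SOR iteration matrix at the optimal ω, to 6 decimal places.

With n=70, ρ(Jacobi) = cos(π/71) = 0.999021.
√(1−ρ_J²) simplifies to sin(π/71) = 0.0442333.
[ω*] 2 ÷ (1 + 0.0442333) = 2 ÷ 1.0442333 = 1.915281.
and ρ(B_{ω*}) = 1.915281 − 1 = 0.915281.

ρ_SOR = 0.915281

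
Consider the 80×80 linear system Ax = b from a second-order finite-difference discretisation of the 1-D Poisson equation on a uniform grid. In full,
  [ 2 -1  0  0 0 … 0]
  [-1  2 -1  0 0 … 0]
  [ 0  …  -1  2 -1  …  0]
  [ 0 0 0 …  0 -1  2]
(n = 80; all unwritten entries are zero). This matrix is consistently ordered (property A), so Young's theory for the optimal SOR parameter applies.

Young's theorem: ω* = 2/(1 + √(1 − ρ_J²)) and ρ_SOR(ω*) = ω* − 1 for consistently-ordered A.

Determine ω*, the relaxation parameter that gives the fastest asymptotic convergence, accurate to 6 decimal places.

n=80: λ(B_J) = 1 − λ(A)/2 = cos(kπ/81); k=1 gives ρ_J = 0.999248.
√(1−ρ_J²) = |sin(π/81)| = 0.0387754
So ω* = 2/1.0387754 = 1.925344 (Young).
ρ_SOR = ω* − 1 = 1.925344 − 1 = 0.925344.

ω* = 1.925344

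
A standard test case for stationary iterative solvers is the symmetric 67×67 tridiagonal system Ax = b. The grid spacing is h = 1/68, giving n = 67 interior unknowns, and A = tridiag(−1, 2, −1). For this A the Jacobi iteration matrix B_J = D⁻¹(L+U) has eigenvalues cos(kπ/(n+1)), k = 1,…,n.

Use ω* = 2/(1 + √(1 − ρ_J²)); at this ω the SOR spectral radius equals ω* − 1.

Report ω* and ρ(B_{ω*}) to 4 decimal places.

ω* = 1.9117, ρ_SOR = 0.9117

spectrum of D⁻¹(L+U) = {cos(kπ/68) : 1≤k≤67}; ρ_J = cos(π/68) = 0.9989.
√(1 − cos²(π/68)) = sin(π/68) ≈ 0.04618.
ω* = 2/(1+0.04618) = 1.9117
At ω = 1.9117 every |λ(B_ω)| = ω−1, so ρ_SOR = 0.9117.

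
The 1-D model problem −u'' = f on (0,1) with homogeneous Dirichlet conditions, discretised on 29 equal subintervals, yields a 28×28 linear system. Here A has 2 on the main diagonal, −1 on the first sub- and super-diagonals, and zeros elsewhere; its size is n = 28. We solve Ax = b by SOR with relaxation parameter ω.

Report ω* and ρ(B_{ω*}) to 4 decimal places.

ω* = 1.8049, ρ_SOR = 0.8049

With n=28, ρ(Jacobi) = cos(π/29) = 0.9941.
√(1 − cos²(π/29)) = sin(π/29) ≈ 0.10812.
Then 2/(1+√(1−ρ_J²)) = 2/(1+0.10812); ω* = 2/1.10812 = 1.8049.
ρ_SOR = ω* − 1 ≈ 0.8049.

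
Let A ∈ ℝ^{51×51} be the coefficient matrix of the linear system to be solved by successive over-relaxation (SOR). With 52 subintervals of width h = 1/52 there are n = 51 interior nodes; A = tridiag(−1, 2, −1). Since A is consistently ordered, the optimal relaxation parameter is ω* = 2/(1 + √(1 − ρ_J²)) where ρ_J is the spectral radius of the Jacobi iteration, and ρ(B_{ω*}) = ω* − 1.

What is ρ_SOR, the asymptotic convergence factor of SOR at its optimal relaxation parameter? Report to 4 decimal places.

ρ_SOR = 0.8861

ρ_J = max_k |cos(kπ/52)| = cos(π/52) = 0.9982
1 − cos²(π/52) = sin²(π/52) ⇒ √(1−ρ_J²) = sin(π/52) = 0.06038.
ω* = 2/(1 + 0.06038) = 2/1.06038 = 1.8861.
[ρ_SOR] ω* − 1 = 0.8861.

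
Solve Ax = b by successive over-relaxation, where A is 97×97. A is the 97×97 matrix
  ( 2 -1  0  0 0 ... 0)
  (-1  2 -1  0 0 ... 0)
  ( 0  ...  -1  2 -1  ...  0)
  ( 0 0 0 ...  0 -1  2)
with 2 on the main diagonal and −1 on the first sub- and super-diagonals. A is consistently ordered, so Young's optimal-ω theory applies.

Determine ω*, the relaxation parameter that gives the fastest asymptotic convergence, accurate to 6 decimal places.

ω* = 1.937888

ρ_J = max_k |cos(kπ/98)| = cos(π/98) = 0.999486
1 − cos²(π/98) = sin²(π/98) ⇒ √(1−ρ_J²) = sin(π/98) = 0.0320516.
So ω* = 2/1.0320516 = 1.937888 (Young).
ρ(B_{ω*}) = ω*−1 = 0.937888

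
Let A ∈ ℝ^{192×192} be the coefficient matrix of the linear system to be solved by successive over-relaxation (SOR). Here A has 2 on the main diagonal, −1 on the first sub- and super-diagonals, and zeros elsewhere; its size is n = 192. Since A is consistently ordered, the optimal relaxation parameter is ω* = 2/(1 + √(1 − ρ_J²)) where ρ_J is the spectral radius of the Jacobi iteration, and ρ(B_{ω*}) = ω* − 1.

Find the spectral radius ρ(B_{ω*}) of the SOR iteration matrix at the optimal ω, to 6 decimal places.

spectrum of D⁻¹(L+U) = {cos(kπ/193) : 1≤k≤192}; ρ_J = cos(π/193) = 0.999868.
√(1−ρ_J²) simplifies to sin(π/193) = 0.0162770.
ω* = 2/(1+0.0162770) = 1.967967
At ω = 1.967967 every |λ(B_ω)| = ω−1, so ρ_SOR = 0.967967.

ρ_SOR = 0.967967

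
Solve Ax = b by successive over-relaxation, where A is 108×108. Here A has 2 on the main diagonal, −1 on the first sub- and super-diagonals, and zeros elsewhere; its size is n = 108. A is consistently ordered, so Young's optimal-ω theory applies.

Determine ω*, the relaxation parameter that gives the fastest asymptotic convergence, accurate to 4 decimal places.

ω* = 1.9440

ρ_J = max_k |cos(kπ/109)| = cos(π/109) = 0.9996
1 − cos²(π/109) = sin²(π/109) ⇒ √(1−ρ_J²) = sin(π/109) = 0.02882.
ω* = 2/(1+0.02882) = 1.9440
ρ_SOR = ω* − 1 = 1.9440 − 1 = 0.9440.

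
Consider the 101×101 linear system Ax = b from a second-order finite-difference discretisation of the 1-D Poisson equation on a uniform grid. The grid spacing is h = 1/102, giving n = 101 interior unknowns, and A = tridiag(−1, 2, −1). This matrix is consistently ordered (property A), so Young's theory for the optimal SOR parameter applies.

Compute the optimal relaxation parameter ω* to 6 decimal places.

ω* = 1.940250

n=101: λ(B_J) = 1 − λ(A)/2 = cos(kπ/102); k=1 gives ρ_J = 0.999526.
√(1−ρ_J²) simplifies to sin(π/102) = 0.0307951.
ω* = 2 / (1 + 0.0307951) = 2 / 1.0307951 ≈ 1.940250.
Hence ρ(B_{ω*}) = 1.940250 − 1 = 0.940250.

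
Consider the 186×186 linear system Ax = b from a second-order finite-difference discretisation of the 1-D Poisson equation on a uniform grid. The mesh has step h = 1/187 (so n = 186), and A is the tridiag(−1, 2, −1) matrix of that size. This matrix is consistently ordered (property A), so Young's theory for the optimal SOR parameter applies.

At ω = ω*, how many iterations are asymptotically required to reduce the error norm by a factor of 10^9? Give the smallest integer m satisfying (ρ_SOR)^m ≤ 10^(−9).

With n=186, ρ(Jacobi) = cos(π/187) = 0.9998589.
√(1−ρ_J²) simplifies to sin(π/187) = 0.0167992.
[ω*] 2 ÷ (1 + 0.0167992) = 2 ÷ 1.0167992 = 1.9669567.
At ω = 1.9669567 every |λ(B_ω)| = ω−1, so ρ_SOR = 0.9669567.
Need (0.9669567)^m ≤ 10^(−9): m ≥ 9·ln10/|ln 0.9669567| = 20.7233/0.0336016 = 616.736 ⇒ m = 617.

m = 617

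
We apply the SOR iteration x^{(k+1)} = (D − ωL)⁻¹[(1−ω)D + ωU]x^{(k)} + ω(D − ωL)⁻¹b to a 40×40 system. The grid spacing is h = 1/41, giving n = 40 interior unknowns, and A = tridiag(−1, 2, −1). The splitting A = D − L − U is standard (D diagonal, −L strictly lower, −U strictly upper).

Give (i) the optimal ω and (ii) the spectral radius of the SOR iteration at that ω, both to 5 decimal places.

ρ_J = max_k |cos(kπ/41)| = cos(π/41) = 0.99707
√(1−ρ_J²) = |sin(π/41)| = 0.076549
So ω* = 2/1.076549 = 1.85779 (Young).
At ω = 1.85779 every |λ(B_ω)| = ω−1, so ρ_SOR = 0.85779.

ω* = 1.85779, ρ_SOR = 0.85779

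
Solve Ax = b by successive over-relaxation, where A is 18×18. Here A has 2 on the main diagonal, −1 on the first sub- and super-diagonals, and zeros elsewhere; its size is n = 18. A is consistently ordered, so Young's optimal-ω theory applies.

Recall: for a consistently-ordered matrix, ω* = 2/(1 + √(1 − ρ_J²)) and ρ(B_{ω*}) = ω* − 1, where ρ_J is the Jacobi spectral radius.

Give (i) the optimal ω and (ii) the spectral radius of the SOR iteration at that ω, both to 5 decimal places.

spectrum of D⁻¹(L+U) = {cos(kπ/19) : 1≤k≤18}; ρ_J = cos(π/19) = 0.98636.
√(1−ρ_J²) = |sin(π/19)| = 0.164595
[ω*] 2 ÷ (1 + 0.164595) = 2 ÷ 1.164595 = 1.71734.
Hence ρ(B_{ω*}) = 1.71734 − 1 = 0.71734.

ω* = 1.71734, ρ_SOR = 0.71734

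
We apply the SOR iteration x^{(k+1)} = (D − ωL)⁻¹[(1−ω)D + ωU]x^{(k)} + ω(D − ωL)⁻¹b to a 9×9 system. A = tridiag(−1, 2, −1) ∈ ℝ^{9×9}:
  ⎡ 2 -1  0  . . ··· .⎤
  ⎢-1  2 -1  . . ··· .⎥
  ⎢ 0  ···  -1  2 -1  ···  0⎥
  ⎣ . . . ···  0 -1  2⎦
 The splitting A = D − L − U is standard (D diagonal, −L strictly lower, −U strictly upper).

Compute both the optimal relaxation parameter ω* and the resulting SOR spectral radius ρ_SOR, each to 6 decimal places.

[ρ_J] n=9: ρ(B_J) = cos(π/(n+1)) = cos(π/10) = 0.951057.
1 − cos²(π/10) = sin²(π/10) ⇒ √(1−ρ_J²) = sin(π/10) = 0.3090170.
So ω* = 2/1.3090170 = 1.527864 (Young).
Hence ρ(B_{ω*}) = 1.527864 − 1 = 0.527864.

ω* = 1.527864, ρ_SOR = 0.527864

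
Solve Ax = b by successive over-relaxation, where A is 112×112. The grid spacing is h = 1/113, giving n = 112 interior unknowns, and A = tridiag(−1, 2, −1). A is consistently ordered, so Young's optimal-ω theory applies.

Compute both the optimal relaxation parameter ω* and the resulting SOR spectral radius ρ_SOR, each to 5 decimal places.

ω* = 1.94591, ρ_SOR = 0.94591

[ρ_J] n=112: ρ(B_J) = cos(π/(n+1)) = cos(π/113) = 0.99961.
1 − cos²(π/113) = sin²(π/113) ⇒ √(1−ρ_J²) = sin(π/113) = 0.027798.
[ω*] 2 ÷ (1 + 0.027798) = 2 ÷ 1.027798 = 1.94591.
ρ_SOR = ω* − 1 ≈ 0.94591.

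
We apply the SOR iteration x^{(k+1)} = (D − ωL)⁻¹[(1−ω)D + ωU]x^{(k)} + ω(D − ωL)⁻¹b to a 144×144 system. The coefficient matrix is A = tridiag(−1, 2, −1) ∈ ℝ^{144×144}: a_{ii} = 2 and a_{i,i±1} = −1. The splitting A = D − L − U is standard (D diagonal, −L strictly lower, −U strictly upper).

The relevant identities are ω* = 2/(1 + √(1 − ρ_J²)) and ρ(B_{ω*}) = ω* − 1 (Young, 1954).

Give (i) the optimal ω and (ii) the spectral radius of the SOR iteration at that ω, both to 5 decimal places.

ω* = 1.95759, ρ_SOR = 0.95759

With n=144, ρ(Jacobi) = cos(π/145) = 0.99977.
1 − cos²(π/145) = sin²(π/145) ⇒ √(1−ρ_J²) = sin(π/145) = 0.021664.
[ω*] 2 ÷ (1 + 0.021664) = 2 ÷ 1.021664 = 1.95759.
ρ_SOR = ω* − 1 ≈ 0.95759.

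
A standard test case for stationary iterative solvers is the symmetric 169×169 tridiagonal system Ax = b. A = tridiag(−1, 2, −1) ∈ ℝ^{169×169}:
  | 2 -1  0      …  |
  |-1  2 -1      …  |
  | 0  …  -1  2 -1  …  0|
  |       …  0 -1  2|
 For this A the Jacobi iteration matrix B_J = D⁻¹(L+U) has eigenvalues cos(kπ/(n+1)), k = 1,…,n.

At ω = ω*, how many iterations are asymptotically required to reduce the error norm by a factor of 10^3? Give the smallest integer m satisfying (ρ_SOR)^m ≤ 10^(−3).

½·tridiag(1,0,1) at n=169: λ_k = cos(kπ/170); max |λ| at k=1 ⇒ ρ_J = cos(π/170) ≈ 0.9998293.
root = sin(π/170) = 0.0184789  (since 1−cos² = sin²).
Young: ω* = 2/(1+√(1−ρ_J²)) = 2/(1+0.0184789) = 2/1.0184789 = 1.9637127.
ρ(B_{ω*}) = ω*−1 = 0.9637127
(0.9637127)^m ≤ 10^{−3}  ⇒  m·ln(0.9637127) ≤ −3·ln10  ⇒  m ≥ 186.888  ⇒  m = 187

m = 187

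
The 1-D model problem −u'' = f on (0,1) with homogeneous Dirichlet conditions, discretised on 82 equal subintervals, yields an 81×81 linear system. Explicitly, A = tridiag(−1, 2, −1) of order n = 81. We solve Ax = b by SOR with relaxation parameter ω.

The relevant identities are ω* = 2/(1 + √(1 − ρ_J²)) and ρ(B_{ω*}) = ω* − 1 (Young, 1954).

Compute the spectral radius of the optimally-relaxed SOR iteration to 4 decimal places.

ρ_SOR = 0.9262

spectrum of D⁻¹(L+U) = {cos(kπ/82) : 1≤k≤81}; ρ_J = cos(π/82) = 0.9993.
√(1−ρ_J²) simplifies to sin(π/82) = 0.03830.
ω* = 2/(1+0.03830) = 1.9262
At ω = 1.9262 every |λ(B_ω)| = ω−1, so ρ_SOR = 0.9262.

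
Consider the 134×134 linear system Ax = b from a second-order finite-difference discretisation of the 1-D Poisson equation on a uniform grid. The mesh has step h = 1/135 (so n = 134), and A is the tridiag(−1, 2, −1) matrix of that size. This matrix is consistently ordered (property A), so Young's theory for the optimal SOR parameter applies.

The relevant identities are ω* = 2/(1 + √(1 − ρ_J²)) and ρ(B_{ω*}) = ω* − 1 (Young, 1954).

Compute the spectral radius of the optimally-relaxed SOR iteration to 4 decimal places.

ρ_SOR = 0.9545

½·tridiag(1,0,1) at n=134: λ_k = cos(kπ/135); max |λ| at k=1 ⇒ ρ_J = cos(π/135) ≈ 0.9997.
√(1−ρ_J²) simplifies to sin(π/135) = 0.02327.
Young: ω* = 2/(1+√(1−ρ_J²)) = 2/(1+0.02327) = 2/1.02327 = 1.9545.
ρ_SOR = ω* − 1 = 1.9545 − 1 = 0.9545.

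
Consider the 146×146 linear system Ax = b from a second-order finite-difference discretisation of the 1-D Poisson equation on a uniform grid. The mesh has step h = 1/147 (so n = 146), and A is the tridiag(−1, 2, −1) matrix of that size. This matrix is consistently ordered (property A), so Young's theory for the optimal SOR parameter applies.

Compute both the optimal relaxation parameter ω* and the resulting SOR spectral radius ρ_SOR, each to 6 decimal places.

ω* = 1.958155, ρ_SOR = 0.958155

ρ_J = max_k |cos(kπ/147)| = cos(π/147) = 0.999772
1 − cos²(π/147) = sin²(π/147) ⇒ √(1−ρ_J²) = sin(π/147) = 0.0213698.
ω* = 2/(1+0.0213698) = 1.958155
Hence ρ(B_{ω*}) = 1.958155 − 1 = 0.958155.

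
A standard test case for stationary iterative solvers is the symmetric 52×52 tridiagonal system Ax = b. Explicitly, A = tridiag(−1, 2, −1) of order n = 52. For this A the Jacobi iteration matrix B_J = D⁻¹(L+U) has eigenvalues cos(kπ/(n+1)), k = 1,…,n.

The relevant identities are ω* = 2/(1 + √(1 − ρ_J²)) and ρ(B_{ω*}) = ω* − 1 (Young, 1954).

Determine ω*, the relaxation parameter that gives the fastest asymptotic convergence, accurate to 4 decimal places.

ω* = 1.8881

[ρ_J] n=52: ρ(B_J) = cos(π/(n+1)) = cos(π/53) = 0.9982.
root = sin(π/53) = 0.05924  (since 1−cos² = sin²).
ω* = 2/(1+0.05924) = 1.8881
and ρ(B_{ω*}) = 1.8881 − 1 = 0.8881.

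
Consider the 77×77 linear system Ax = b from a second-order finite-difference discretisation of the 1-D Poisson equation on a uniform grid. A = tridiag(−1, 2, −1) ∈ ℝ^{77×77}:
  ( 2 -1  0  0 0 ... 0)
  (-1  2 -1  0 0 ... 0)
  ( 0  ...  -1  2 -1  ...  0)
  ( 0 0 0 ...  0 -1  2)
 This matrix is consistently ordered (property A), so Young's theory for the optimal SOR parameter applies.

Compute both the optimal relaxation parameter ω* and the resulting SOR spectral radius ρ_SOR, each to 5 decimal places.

ω* = 1.92259, ρ_SOR = 0.92259

½·tridiag(1,0,1) at n=77: λ_k = cos(kπ/78); max |λ| at k=1 ⇒ ρ_J = cos(π/78) ≈ 0.99919.
1 − cos²(π/78) = sin²(π/78) ⇒ √(1−ρ_J²) = sin(π/78) = 0.040266.
ω* = 2/(1 + 0.040266) = 2/1.040266 = 1.92259.
ρ_SOR = ω* − 1 = 1.92259 − 1 = 0.92259.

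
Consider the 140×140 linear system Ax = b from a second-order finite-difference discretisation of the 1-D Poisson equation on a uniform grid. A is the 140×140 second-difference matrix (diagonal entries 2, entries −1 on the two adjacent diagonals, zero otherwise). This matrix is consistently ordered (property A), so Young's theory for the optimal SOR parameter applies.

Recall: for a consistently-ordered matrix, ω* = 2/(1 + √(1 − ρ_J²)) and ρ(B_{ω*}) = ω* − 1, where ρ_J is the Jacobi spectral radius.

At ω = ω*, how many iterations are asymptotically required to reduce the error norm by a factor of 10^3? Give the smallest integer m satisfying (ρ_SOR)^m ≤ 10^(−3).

n=140: λ(B_J) = 1 − λ(A)/2 = cos(kπ/141); k=1 gives ρ_J = 0.9997518.
√(1 − cos²(π/141)) = sin(π/141) ≈ 0.0222790.
So ω* = 2/1.0222790 = 1.9564131 (Young).
and ρ(B_{ω*}) = 1.9564131 − 1 = 0.9564131.
3·ln10 = 6.90776; −ln(0.9564131) = 0.0445653; m = ⌈6.90776/0.0445653⌉ = ⌈155.003⌉ = 156.

m = 156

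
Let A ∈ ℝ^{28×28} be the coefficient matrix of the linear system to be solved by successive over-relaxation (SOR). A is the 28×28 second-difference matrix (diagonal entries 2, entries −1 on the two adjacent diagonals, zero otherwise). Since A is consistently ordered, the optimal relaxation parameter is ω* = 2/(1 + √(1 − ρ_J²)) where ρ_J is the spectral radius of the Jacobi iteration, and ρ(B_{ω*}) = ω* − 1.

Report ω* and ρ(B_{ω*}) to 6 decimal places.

½·tridiag(1,0,1) at n=28: λ_k = cos(kπ/29); max |λ| at k=1 ⇒ ρ_J = cos(π/29) ≈ 0.994138.
root = sin(π/29) = 0.1081190  (since 1−cos² = sin²).
[ω*] 2 ÷ (1 + 0.1081190) = 2 ÷ 1.1081190 = 1.804860.
ρ_SOR = ω* − 1 = 1.804860 − 1 = 0.804860.

ω* = 1.804860, ρ_SOR = 0.804860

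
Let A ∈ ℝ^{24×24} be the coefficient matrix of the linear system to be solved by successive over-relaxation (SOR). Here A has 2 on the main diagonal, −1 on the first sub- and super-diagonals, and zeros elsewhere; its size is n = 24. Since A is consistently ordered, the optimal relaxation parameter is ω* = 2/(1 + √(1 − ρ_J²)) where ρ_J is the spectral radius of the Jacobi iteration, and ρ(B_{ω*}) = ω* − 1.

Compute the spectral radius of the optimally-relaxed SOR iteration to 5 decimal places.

spectrum of D⁻¹(L+U) = {cos(kπ/25) : 1≤k≤24}; ρ_J = cos(π/25) = 0.99211.
√(1−ρ_J²) = |sin(π/25)| = 0.125333
ω* = 2/(1 + 0.125333) = 2/1.125333 = 1.77725.
At ω = 1.77725 every |λ(B_ω)| = ω−1, so ρ_SOR = 0.77725.

ρ_SOR = 0.77725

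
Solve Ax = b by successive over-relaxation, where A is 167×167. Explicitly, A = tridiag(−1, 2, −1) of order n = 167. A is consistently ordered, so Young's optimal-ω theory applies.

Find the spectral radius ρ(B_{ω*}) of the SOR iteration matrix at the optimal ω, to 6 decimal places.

ρ_SOR = 0.963289

ρ_J = max_k |cos(kπ/168)| = cos(π/168) = 0.999825
1 − cos²(π/168) = sin²(π/168) ⇒ √(1−ρ_J²) = sin(π/168) = 0.0186989.
ω* = 2/(1 + 0.0186989) = 2/1.0186989 = 1.963289.
ρ(B_{ω*}) = ω*−1 = 0.963289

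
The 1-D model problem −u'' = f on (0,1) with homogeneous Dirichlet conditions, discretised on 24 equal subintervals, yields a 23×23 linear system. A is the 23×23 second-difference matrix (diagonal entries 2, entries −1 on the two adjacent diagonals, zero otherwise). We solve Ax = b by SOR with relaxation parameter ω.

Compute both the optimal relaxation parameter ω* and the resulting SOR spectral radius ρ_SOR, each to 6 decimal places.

ω* = 1.769088, ρ_SOR = 0.769088

With n=23, ρ(Jacobi) = cos(π/24) = 0.991445.
√(1−ρ_J²) simplifies to sin(π/24) = 0.1305262.
[ω*] 2 ÷ (1 + 0.1305262) = 2 ÷ 1.1305262 = 1.769088.
ρ_SOR = ω* − 1 ≈ 0.769088.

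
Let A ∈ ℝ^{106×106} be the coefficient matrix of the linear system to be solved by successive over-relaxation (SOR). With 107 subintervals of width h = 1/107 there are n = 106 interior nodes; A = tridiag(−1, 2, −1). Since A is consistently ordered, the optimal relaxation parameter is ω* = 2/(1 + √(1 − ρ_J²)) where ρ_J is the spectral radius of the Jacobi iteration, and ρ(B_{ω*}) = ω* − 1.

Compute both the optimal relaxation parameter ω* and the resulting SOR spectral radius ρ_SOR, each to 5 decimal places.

ρ_J = max_k |cos(kπ/107)| = cos(π/107) = 0.99957
√(1 − cos²(π/107)) = sin(π/107) ≈ 0.029356.
ω* = 2/(1+0.029356) = 1.94296
and ρ(B_{ω*}) = 1.94296 − 1 = 0.94296.

ω* = 1.94296, ρ_SOR = 0.94296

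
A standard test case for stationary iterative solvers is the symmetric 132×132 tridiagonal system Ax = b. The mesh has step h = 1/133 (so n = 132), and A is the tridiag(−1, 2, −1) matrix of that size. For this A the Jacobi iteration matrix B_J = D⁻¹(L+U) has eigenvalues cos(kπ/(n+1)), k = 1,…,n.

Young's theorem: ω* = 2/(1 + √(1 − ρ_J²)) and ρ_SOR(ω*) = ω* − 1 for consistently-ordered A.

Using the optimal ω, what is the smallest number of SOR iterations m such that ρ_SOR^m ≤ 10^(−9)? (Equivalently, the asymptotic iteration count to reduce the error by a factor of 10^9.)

With n=132, ρ(Jacobi) = cos(π/133) = 0.9997210.
√(1 − cos²(π/133)) = sin(π/133) ≈ 0.0236188.
ω* = 2 / (1 + 0.0236188) = 2 / 1.0236188 ≈ 1.9538524.
At ω = 1.9538524 every |λ(B_ω)| = ω−1, so ρ_SOR = 0.9538524.
m ≥ 9·ln10 / (−ln 0.9538524) = 438.623; smallest integer m = 439.

m = 439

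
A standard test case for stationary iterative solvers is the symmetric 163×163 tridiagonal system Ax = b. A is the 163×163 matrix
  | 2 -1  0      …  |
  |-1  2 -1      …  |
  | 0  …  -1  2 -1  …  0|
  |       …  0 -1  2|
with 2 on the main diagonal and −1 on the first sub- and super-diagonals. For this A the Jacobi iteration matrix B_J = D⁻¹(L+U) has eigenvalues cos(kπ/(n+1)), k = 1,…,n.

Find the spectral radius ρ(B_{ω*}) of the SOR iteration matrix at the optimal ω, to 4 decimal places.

ρ_SOR = 0.9624

½·tridiag(1,0,1) at n=163: λ_k = cos(kπ/164); max |λ| at k=1 ⇒ ρ_J = cos(π/164) ≈ 0.9998.
√(1−ρ_J²) simplifies to sin(π/164) = 0.01915.
ω* = 2/(1+0.01915) = 1.9624
ρ_SOR = ω* − 1 = 1.9624 − 1 = 0.9624.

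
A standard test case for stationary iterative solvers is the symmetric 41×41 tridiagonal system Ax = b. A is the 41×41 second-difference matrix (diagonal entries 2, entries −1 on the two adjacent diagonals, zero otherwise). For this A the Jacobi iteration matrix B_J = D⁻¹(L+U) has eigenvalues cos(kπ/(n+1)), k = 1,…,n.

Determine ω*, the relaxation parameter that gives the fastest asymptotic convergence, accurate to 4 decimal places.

ω* = 1.8609

½·tridiag(1,0,1) at n=41: λ_k = cos(kπ/42); max |λ| at k=1 ⇒ ρ_J = cos(π/42) ≈ 0.9972.
√(1 − cos²(π/42)) = sin(π/42) ≈ 0.07473.
So ω* = 2/1.07473 = 1.8609 (Young).
ρ(B_{ω*}) = ω*−1 = 0.8609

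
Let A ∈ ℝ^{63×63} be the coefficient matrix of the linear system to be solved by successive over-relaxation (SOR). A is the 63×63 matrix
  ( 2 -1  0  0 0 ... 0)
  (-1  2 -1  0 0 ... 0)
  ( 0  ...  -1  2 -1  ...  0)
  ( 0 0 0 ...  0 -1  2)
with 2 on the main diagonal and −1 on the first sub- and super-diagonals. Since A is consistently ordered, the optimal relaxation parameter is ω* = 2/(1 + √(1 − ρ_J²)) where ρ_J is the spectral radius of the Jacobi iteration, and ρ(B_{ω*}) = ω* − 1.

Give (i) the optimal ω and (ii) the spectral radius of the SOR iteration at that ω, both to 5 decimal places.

ρ_J = max_k |cos(kπ/64)| = cos(π/64) = 0.99880
1 − cos²(π/64) = sin²(π/64) ⇒ √(1−ρ_J²) = sin(π/64) = 0.049068.
[ω*] 2 ÷ (1 + 0.049068) = 2 ÷ 1.049068 = 1.90645.
ρ_SOR = ω* − 1 ≈ 0.90645.

ω* = 1.90645, ρ_SOR = 0.90645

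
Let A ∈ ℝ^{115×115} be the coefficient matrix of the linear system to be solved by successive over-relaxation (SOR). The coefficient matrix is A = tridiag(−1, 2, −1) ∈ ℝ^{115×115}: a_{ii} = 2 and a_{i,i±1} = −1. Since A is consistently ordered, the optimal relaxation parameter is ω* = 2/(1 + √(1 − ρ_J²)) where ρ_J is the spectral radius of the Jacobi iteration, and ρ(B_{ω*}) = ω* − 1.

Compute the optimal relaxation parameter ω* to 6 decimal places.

ω* = 1.947269

With n=115, ρ(Jacobi) = cos(π/116) = 0.999633.
1 − cos²(π/116) = sin²(π/116) ⇒ √(1−ρ_J²) = sin(π/116) = 0.0270794.
Young: ω* = 2/(1+√(1−ρ_J²)) = 2/(1+0.0270794) = 2/1.0270794 = 1.947269.
ρ_SOR = ω* − 1 = 1.947269 − 1 = 0.947269.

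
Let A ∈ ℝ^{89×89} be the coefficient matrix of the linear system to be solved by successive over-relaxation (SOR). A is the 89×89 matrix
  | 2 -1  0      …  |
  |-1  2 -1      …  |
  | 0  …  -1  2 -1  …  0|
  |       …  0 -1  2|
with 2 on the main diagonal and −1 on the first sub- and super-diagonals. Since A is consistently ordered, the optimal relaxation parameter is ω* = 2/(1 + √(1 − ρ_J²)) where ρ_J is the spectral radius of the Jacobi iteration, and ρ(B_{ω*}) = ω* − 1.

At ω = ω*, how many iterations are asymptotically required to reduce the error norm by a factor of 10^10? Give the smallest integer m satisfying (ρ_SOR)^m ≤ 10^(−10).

m = 330

ρ_J = max_k |cos(kπ/90)| = cos(π/90) = 0.9993908
root = sin(π/90) = 0.0348995  (since 1−cos² = sin²).
ω* = 2/(1+0.0348995) = 1.9325548
ρ(B_{ω*}) = ω*−1 = 0.9325548
(0.9325548)^m ≤ 10^{−10}  ⇒  m·ln(0.9325548) ≤ −10·ln10  ⇒  m ≥ 329.755  ⇒  m = 330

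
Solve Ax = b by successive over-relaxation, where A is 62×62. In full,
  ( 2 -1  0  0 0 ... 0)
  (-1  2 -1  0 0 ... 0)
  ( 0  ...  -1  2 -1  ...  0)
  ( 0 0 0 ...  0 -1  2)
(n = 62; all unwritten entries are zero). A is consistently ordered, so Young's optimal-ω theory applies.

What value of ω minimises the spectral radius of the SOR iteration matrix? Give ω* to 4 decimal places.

ω* = 1.9050

B_J for the 62×62 system has eigenvalues cos(kπ/63); ρ_J = cos(π/63) = 0.9988.
√(1 − cos²(π/63)) = sin(π/63) ≈ 0.04985.
Young: ω* = 2/(1+√(1−ρ_J²)) = 2/(1+0.04985) = 2/1.04985 = 1.9050.
At ω = 1.9050 every |λ(B_ω)| = ω−1, so ρ_SOR = 0.9050.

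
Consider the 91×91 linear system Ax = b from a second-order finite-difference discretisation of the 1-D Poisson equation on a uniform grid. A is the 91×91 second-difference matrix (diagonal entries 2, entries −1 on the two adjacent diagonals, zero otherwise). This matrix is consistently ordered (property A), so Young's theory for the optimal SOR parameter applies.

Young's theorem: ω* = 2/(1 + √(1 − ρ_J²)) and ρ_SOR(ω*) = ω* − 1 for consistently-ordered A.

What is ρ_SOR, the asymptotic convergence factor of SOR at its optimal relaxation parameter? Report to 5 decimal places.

ρ_SOR = 0.93397

B_J for the 91×91 system has eigenvalues cos(kπ/92); ρ_J = cos(π/92) = 0.99942.
1 − cos²(π/92) = sin²(π/92) ⇒ √(1−ρ_J²) = sin(π/92) = 0.034141.
Young: ω* = 2/(1+√(1−ρ_J²)) = 2/(1+0.034141) = 2/1.034141 = 1.93397.
ρ(B_{ω*}) = ω*−1 = 0.93397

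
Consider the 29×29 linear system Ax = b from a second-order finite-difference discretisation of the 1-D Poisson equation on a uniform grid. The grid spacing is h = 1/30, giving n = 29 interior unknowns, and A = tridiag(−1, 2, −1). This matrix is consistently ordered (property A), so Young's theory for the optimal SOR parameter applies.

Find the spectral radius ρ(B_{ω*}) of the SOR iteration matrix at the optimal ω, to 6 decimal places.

ρ_SOR = 0.810727

ρ_J = max_k |cos(kπ/30)| = cos(π/30) = 0.994522
1 − cos²(π/30) = sin²(π/30) ⇒ √(1−ρ_J²) = sin(π/30) = 0.1045285.
ω* = 2/(1 + 0.1045285) = 2/1.1045285 = 1.810727.
ρ_SOR = ω* − 1 = 1.810727 − 1 = 0.810727.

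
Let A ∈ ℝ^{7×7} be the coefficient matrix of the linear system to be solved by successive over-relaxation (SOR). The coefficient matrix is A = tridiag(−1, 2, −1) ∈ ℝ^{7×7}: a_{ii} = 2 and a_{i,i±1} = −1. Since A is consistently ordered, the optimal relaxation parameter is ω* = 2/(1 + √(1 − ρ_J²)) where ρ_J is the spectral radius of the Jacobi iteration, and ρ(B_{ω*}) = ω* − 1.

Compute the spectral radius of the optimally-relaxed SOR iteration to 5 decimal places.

ρ_SOR = 0.44646

n=7: λ(B_J) = 1 − λ(A)/2 = cos(kπ/8); k=1 gives ρ_J = 0.92388.
√(1−ρ_J²) simplifies to sin(π/8) = 0.382683.
[ω*] 2 ÷ (1 + 0.382683) = 2 ÷ 1.382683 = 1.44646.
ρ_SOR = ω* − 1 ≈ 0.44646.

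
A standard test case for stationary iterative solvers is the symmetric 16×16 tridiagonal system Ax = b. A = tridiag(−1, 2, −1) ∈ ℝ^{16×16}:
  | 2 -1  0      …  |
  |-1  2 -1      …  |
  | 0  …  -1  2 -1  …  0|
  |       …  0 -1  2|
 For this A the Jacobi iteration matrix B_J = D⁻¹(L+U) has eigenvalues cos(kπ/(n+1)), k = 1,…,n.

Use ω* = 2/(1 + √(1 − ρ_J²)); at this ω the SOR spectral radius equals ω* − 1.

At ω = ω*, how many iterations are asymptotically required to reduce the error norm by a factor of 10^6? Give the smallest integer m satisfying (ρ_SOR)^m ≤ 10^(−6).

m = 38

n=16: λ(B_J) = 1 − λ(A)/2 = cos(kπ/17); k=1 gives ρ_J = 0.9829731.
√(1−ρ_J²) simplifies to sin(π/17) = 0.1837495.
ω* = 2/(1+0.1837495) = 1.6895466
ρ_SOR = ω* − 1 ≈ 0.6895466.
m ≥ 6·ln10 / (−ln 0.6895466) = 37.166; smallest integer m = 38.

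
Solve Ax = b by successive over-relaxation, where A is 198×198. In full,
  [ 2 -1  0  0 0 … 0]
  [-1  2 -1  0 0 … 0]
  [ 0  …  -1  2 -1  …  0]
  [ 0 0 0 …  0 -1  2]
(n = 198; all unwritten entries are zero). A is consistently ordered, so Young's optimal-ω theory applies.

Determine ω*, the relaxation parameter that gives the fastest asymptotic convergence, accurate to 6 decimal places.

ω* = 1.968918

[ρ_J] n=198: ρ(B_J) = cos(π/(n+1)) = cos(π/199) = 0.999875.
√(1 − cos²(π/199)) = sin(π/199) ≈ 0.0157862.
Then 2/(1+√(1−ρ_J²)) = 2/(1+0.0157862); ω* = 2/1.0157862 = 1.968918.
ρ(B_{ω*}) = ω*−1 = 0.968918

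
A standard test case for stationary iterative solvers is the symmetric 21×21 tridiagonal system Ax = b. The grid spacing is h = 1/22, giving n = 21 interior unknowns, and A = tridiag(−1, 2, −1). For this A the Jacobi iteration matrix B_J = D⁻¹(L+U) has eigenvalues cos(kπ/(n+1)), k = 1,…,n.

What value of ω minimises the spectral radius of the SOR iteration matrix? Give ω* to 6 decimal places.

ω* = 1.750831

B_J for the 21×21 system has eigenvalues cos(kπ/22); ρ_J = cos(π/22) = 0.989821.
√(1−ρ_J²) simplifies to sin(π/22) = 0.1423148.
Then 2/(1+√(1−ρ_J²)) = 2/(1+0.1423148); ω* = 2/1.1423148 = 1.750831.
ρ(B_{ω*}) = ω*−1 = 0.750831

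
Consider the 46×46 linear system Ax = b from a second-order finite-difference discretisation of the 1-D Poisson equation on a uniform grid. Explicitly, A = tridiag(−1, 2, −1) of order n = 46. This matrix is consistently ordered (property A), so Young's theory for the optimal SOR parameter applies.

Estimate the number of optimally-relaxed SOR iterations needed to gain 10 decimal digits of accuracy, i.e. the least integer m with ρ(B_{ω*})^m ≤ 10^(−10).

n=46: λ(B_J) = 1 − λ(A)/2 = cos(kπ/47); k=1 gives ρ_J = 0.9977669.
√(1−ρ_J²) = |sin(π/47)| = 0.0667926
Then 2/(1+√(1−ρ_J²)) = 2/(1+0.0667926); ω* = 2/1.0667926 = 1.8747787.
At ω = 1.8747787 every |λ(B_ω)| = ω−1, so ρ_SOR = 0.8747787.
Need (0.8747787)^m ≤ 10^(−10): m ≥ 10·ln10/|ln 0.8747787| = 23.0259/0.133784 = 172.113 ⇒ m = 173.

m = 173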